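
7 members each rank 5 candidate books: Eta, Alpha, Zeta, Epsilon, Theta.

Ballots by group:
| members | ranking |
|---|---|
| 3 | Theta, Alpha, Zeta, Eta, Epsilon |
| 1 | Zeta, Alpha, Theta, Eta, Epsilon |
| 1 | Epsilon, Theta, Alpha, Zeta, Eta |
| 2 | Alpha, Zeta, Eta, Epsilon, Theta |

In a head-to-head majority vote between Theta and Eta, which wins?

Ballots ranking Theta above Eta: 3 + 1 + 1 = 5.
Ballots ranking Eta above Theta: 7 − 5 = 2.
Theta wins the head-to-head 5–2.

Theta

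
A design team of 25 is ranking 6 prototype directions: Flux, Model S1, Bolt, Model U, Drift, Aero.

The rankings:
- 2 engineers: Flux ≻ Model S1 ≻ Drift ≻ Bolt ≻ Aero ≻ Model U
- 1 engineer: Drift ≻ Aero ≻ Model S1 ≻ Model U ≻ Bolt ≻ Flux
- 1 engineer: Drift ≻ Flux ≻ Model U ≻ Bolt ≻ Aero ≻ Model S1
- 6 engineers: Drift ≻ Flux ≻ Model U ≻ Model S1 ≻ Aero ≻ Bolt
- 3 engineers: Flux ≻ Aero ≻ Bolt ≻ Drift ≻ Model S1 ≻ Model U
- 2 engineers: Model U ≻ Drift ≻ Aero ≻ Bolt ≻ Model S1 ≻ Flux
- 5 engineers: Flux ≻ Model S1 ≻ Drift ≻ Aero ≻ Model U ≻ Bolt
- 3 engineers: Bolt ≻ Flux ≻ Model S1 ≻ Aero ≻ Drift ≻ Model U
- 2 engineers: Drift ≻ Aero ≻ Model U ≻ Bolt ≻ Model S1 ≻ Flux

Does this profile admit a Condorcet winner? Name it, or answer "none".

Flux

Head-to-head results (25 engineers):
Flux vs Model S1: 20 to 5, Flux.
Flux vs Bolt: 2+1+6+3+5 = 17 for Flux, 8 for Bolt — Flux by 17–8.
Flux vs Model U: Flux preferred on 2+1+6+3+5+3 = 20 ballots; Flux wins 20–5.
Flux vs Drift: Flux preferred on 2+3+5+3 = 13 ballots; Flux wins 13–12.
Flux vs Aero: Flux is ranked higher on 2+1+6+3+5+3 = 20 ballots, Aero on 5. Flux wins 20–5.
Model S1 vs Bolt: Model S1 is ranked higher on 2+1+6+5 = 14 ballots, Bolt on 11. Model S1 wins 14–11.
Model S1 vs Model U: 14 to 11, Model S1.
Model S1 vs Drift: Model S1 preferred on 2+5+3 = 10 ballots; Drift wins 15–10.
Model S1 vs Aero: 16 to 9, Model S1.
Bolt vs Model U: Bolt is ranked higher on 2+3+3 = 8 ballots, Model U on 17. Model U wins 17–8.
Bolt vs Drift: 3+3 = 6 for Bolt, 19 for Drift — Drift by 19–6.
Bolt vs Aero: Bolt is ranked higher on 2+1+3 = 6 ballots, Aero on 19. Aero wins 19–6.
Model U vs Drift: Model U preferred on 2 ballots; Drift wins 23–2.
Model U vs Aero: 1+6+2 = 9 for Model U, 16 for Aero — Aero by 16–9.
Drift vs Aero: Drift preferred on 19 ballots; Drift wins 19–6.
Flux defeats every rival head-to-head and is the Condorcet winner.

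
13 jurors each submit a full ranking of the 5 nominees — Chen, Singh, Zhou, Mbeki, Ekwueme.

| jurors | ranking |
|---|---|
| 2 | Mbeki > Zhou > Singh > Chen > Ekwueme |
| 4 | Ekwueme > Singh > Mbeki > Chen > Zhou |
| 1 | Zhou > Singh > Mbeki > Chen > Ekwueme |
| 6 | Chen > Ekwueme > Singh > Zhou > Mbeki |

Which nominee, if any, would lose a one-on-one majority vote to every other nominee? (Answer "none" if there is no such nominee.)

Pairwise majorities:
Chen vs Singh: 6 for Chen, 7 for Singh — Singh by 7–6.
Chen vs Zhou: 4+6 = 10 for Chen, 3 for Zhou — Chen by 10–3.
Chen–Mbeki: Mbeki 7–6.
Chen vs Ekwueme: Chen preferred on 2+1+6 = 9 ballots; Chen wins 9–4.
Singh vs Zhou: Singh, 10–3.
Singh vs Mbeki: Singh is ranked higher on 4+1+6 = 11 ballots, Mbeki on 2. Singh wins 11–2.
Singh vs Ekwueme: Ekwueme, 10–3.
Zhou vs Mbeki: Zhou wins 7–6.
Zhou vs Ekwueme: Zhou is ranked higher on 2+1 = 3 ballots, Ekwueme on 10. Ekwueme wins 10–3.
Mbeki vs Ekwueme: Mbeki is ranked higher on 2+1 = 3 ballots, Ekwueme on 10. Ekwueme wins 10–3.
Each nominee has at least one pairwise win (Chen beats Zhou; Singh beats Chen; Zhou beats Mbeki; Mbeki beats Chen; Ekwueme beats Singh) — no Condorcet loser.

none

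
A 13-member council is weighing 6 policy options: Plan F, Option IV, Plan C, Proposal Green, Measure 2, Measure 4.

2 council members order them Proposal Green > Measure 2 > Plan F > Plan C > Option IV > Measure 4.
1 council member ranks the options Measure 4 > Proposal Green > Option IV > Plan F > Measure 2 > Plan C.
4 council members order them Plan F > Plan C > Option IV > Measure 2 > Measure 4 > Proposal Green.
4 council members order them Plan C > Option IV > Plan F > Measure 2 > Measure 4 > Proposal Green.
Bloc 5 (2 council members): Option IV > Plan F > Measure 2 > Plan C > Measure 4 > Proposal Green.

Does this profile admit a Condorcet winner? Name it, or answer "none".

Head-to-head results (13 council members):
Plan F vs Option IV: Option IV wins 7–6.
Plan F vs Plan C: Plan F, 9–4.
Plan F–Proposal Green: Plan F 10–3.
Plan F–Measure 2: Plan F 11–2.
Plan F–Measure 4: Plan F 12–1.
Option IV vs Plan C: Plan C, 10–3.
Option IV vs Proposal Green: Option IV wins 10–3.
Option IV vs Measure 2: Option IV, 11–2.
Option IV vs Measure 4: Option IV wins 12–1.
Plan C vs Proposal Green: Plan C, 10–3.
Plan C vs Measure 2: Plan C, 8–5.
Plan C–Measure 4: Plan C 12–1.
Proposal Green–Measure 2: Measure 2 10–3.
Proposal Green vs Measure 4: Measure 4, 11–2.
Measure 2 vs Measure 4: Measure 2, 12–1.
No option is unbeaten: Plan F loses to Option IV; Option IV loses to Plan C; Plan C loses to Plan F; Proposal Green loses to Plan F; Measure 2 loses to Plan F; Measure 4 loses to Plan F. In particular Plan F > Plan C > Option IV > Plan F is a majority cycle — no Condorcet winner exists.

none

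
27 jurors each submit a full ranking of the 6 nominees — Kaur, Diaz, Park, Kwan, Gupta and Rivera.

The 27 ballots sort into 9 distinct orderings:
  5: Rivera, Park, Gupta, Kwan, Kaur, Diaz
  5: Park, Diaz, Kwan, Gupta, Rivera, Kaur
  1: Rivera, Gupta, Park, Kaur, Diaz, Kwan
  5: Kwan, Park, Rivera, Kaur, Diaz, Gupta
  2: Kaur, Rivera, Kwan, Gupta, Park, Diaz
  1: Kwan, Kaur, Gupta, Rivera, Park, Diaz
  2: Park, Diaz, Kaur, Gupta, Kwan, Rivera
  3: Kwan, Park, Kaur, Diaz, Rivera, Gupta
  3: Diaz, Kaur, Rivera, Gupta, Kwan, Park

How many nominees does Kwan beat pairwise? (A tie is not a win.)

Kwan against each rival (27 jurors):
Kwan vs Kaur: Kwan, 19–8.
Kwan vs Diaz: Kwan preferred on 5+5+2+1+3 = 16 ballots; Kwan wins 16–11.
Kwan vs Park: Kwan is ranked higher on 5+2+1+3+3 = 14 ballots, Park on 13. Kwan wins 14–13.
Kwan–Gupta: Kwan 16–11.
Kwan–Rivera: Kwan 16–11.
Kwan beats Kaur, Diaz, Park, Gupta, Rivera — 5 pairwise wins.

5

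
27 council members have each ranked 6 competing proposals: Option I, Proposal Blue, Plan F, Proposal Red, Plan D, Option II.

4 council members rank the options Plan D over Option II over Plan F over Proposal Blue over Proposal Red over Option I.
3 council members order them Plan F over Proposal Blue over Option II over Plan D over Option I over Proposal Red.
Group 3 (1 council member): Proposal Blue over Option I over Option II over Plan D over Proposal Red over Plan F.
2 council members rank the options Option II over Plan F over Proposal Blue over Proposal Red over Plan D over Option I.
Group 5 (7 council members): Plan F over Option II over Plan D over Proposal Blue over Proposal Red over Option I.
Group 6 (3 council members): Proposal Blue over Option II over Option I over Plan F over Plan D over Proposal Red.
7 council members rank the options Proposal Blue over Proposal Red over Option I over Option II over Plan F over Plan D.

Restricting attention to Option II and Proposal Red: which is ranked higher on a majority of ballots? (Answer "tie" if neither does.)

Option II

Ballots ranking Option II above Proposal Red: 4 + 3 + 1 + 2 + 7 + 3 = 20.
Ballots ranking Proposal Red above Option II: 27 − 20 = 7.
Option II wins the head-to-head 20–7.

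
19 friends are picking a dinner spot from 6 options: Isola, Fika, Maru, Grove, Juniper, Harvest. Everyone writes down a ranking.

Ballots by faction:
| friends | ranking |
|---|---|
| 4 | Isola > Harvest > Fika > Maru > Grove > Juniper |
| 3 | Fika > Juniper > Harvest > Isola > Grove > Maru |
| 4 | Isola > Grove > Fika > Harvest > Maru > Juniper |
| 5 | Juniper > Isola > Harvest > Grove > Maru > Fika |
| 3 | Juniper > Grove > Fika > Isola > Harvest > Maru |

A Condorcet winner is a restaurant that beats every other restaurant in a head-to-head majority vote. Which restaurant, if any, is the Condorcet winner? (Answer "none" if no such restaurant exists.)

Head-to-head results (19 friends):
Isola–Fika: Isola 13–6.
Isola–Maru: Isola 19–0.
Isola–Grove: Isola 16–3.
Isola vs Juniper: Juniper, 11–8.
Isola–Harvest: Isola 16–3.
Fika–Maru: Fika 14–5.
Fika vs Grove: Grove, 12–7.
Fika vs Juniper: Fika wins 11–8.
Fika–Harvest: Fika 10–9.
Maru–Grove: Grove 15–4.
Maru vs Juniper: Juniper, 11–8.
Maru vs Harvest: Harvest, 19–0.
Grove–Juniper: Juniper 11–8.
Grove–Harvest: Harvest 12–7.
Juniper vs Harvest: Juniper, 11–8.
Every restaurant loses at least once (Isola loses to Juniper; Fika loses to Isola; Maru loses to Isola; Grove loses to Isola; Juniper loses to Fika; Harvest loses to Isola). The majority relation contains the cycle Isola beats Fika beats Juniper beats Isola, so there is no Condorcet winner.

none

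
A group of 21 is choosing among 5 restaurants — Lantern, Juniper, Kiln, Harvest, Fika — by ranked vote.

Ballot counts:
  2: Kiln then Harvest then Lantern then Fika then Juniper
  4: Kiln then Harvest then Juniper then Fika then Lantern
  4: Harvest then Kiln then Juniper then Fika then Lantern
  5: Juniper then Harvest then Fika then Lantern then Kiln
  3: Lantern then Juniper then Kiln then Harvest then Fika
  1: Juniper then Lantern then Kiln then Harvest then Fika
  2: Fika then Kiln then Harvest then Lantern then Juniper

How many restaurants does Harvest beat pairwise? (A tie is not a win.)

Harvest against each rival (21 friends):
Harvest vs Lantern: Harvest wins 17–4.
Harvest vs Juniper: 2+4+4+2 = 12 for Harvest, 9 for Juniper — Harvest by 12–9.
Harvest vs Kiln: 4+5 = 9 for Harvest, 12 for Kiln — Kiln by 12–9.
Harvest vs Fika: Harvest wins 19–2.
Harvest beats Lantern, Juniper, Fika; loses to Kiln — 3 pairwise wins.

3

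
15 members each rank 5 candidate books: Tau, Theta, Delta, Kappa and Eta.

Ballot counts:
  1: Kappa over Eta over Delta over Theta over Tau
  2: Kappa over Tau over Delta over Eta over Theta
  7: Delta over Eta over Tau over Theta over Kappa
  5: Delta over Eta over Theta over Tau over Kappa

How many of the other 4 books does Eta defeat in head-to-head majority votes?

3

Eta against each rival (15 members):
Eta vs Tau: Eta preferred on 1+7+5 = 13 ballots; Eta wins 13–2.
Eta vs Theta: Eta preferred on 1+2+7+5 = 15 ballots; Eta wins 15–0.
Eta vs Delta: Delta wins 14–1.
Eta vs Kappa: Eta is ranked higher on 7+5 = 12 ballots, Kappa on 3. Eta wins 12–3.
Eta beats Tau, Theta, Kappa; loses to Delta — 3 pairwise wins.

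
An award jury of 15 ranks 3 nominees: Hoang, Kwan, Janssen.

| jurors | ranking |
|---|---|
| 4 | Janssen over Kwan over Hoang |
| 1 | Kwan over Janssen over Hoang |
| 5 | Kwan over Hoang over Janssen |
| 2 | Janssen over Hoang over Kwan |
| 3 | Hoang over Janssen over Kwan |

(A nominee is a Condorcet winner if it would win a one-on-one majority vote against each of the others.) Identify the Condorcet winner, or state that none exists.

Check each pair by majority over 15 ballots:
Hoang vs Kwan: Kwan wins 10–5.
Hoang vs Janssen: Hoang preferred on 5+3 = 8 ballots; Hoang wins 8–7.
Kwan vs Janssen: Kwan preferred on 1+5 = 6 ballots; Janssen wins 9–6.
Every nominee loses at least once (Hoang loses to Kwan; Kwan loses to Janssen; Janssen loses to Hoang). The majority relation contains the cycle Hoang beats Janssen beats Kwan beats Hoang, so there is no Condorcet winner.

none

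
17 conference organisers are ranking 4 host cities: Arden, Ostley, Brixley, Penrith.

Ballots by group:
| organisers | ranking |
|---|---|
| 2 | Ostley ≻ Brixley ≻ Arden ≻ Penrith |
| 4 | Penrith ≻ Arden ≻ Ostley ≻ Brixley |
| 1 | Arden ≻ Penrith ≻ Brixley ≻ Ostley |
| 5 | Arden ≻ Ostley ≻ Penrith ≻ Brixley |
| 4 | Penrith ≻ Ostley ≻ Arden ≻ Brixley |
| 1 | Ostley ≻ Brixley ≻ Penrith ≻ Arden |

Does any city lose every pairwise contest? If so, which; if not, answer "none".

Brixley

Pairwise majorities:
Arden vs Ostley: 10 to 7, Arden.
Arden vs Brixley: Arden wins 14–3.
Arden vs Penrith: Penrith wins 9–8.
Ostley vs Brixley: 2+4+5+4+1 = 16 for Ostley, 1 for Brixley — Ostley by 16–1.
Ostley vs Penrith: Penrith, 9–8.
Brixley–Penrith: Penrith 14–3.
Brixley loses to every other city — it is the Condorcet loser.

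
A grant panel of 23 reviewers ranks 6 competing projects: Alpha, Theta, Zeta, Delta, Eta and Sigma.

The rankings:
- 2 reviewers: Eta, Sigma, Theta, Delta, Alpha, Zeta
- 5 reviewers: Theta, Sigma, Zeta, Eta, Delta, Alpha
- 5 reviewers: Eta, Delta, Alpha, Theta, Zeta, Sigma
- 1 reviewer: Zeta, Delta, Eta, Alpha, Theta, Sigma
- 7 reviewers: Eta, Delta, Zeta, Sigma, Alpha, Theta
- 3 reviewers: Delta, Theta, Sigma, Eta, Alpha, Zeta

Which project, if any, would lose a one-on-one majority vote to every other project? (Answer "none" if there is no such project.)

none

Head-to-head results (23 reviewers):
Alpha vs Theta: Alpha wins 13–10.
Alpha vs Zeta: Alpha is ranked higher on 2+5+3 = 10 ballots, Zeta on 13. Zeta wins 13–10.
Alpha vs Delta: 0 for Alpha, 23 for Delta — Delta by 23–0.
Alpha vs Eta: Alpha is ranked higher on 0 ballots, Eta on 23. Eta wins 23–0.
Alpha vs Sigma: 5+1 = 6 for Alpha, 17 for Sigma — Sigma by 17–6.
Theta vs Zeta: 15 to 8, Theta.
Theta–Delta: Delta 16–7.
Theta vs Eta: 8 to 15, Eta.
Theta–Sigma: Theta 14–9.
Zeta–Delta: Delta 17–6.
Zeta vs Eta: 6 to 17, Eta.
Zeta–Sigma: Zeta 13–10.
Delta vs Eta: 1+3 = 4 for Delta, 19 for Eta — Eta by 19–4.
Delta vs Sigma: 5+1+7+3 = 16 for Delta, 7 for Sigma — Delta by 16–7.
Eta–Sigma: Eta 15–8.
Each project has at least one pairwise win (Alpha beats Theta; Theta beats Zeta; Zeta beats Alpha; Delta beats Alpha; Eta beats Alpha; Sigma beats Alpha) — no Condorcet loser.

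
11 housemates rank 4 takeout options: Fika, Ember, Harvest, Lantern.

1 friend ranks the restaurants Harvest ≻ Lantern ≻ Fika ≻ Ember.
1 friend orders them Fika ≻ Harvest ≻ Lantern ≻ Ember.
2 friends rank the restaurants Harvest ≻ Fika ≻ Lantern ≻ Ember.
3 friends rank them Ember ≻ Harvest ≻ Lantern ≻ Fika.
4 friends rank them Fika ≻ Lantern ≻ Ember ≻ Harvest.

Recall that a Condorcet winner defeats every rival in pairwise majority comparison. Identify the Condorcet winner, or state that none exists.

none

Head-to-head results (11 friends):
Fika vs Ember: Fika preferred on 1+1+2+4 = 8 ballots; Fika wins 8–3.
Fika vs Harvest: Fika preferred on 1+4 = 5 ballots; Harvest wins 6–5.
Fika vs Lantern: Fika is ranked higher on 1+2+4 = 7 ballots, Lantern on 4. Fika wins 7–4.
Ember vs Harvest: Ember preferred on 3+4 = 7 ballots; Ember wins 7–4.
Ember vs Lantern: 3 to 8, Lantern.
Harvest vs Lantern: Harvest preferred on 1+1+2+3 = 7 ballots; Harvest wins 7–4.
No restaurant is unbeaten: Fika loses to Harvest; Ember loses to Fika; Harvest loses to Ember; Lantern loses to Fika. In particular Fika > Ember > Harvest > Fika is a majority cycle — no Condorcet winner exists.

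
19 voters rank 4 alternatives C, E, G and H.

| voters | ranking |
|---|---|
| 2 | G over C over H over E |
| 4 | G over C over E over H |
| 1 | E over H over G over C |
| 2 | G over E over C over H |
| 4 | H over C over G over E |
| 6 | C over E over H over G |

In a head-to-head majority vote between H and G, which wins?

Ballots ranking H above G: 1 + 4 + 6 = 11.
Ballots ranking G above H: 19 − 11 = 8.
H wins the head-to-head 11–8.

H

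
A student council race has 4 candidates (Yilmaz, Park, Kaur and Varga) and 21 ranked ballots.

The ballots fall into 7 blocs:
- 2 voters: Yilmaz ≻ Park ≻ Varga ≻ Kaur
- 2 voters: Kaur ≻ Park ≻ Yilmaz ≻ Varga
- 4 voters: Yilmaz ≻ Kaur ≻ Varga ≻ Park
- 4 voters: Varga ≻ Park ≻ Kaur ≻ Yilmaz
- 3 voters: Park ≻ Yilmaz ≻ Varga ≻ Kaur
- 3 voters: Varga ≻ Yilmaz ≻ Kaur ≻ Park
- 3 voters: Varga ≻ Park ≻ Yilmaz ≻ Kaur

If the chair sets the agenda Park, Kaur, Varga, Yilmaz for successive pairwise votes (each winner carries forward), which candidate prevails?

Yilmaz

Round 1: Park vs Kaur — 12–9, Park advances.
Round 2: Park vs Varga — 7–14, Varga advances.
Round 3: Varga vs Yilmaz — 10–11, Yilmaz advances.
Yilmaz survives the agenda.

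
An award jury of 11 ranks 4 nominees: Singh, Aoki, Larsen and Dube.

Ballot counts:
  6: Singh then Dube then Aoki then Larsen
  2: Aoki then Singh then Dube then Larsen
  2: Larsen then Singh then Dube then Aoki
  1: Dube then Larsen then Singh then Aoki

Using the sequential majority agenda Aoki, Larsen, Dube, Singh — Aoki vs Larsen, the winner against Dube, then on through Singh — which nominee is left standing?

Singh

Round 1: Aoki vs Larsen — 8–3, Aoki advances.
Round 2: Aoki vs Dube — 2–9, Dube advances.
Round 3: Dube vs Singh — 1–10, Singh advances.
Singh survives the agenda.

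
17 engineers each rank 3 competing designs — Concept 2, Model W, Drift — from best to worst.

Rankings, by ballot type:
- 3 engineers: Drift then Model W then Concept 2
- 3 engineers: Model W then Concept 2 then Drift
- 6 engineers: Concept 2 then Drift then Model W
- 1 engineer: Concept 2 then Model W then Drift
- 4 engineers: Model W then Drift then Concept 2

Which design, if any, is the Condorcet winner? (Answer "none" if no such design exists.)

Head-to-head results (17 engineers):
Concept 2 vs Model W: Concept 2 is ranked higher on 6+1 = 7 ballots, Model W on 10. Model W wins 10–7.
Concept 2 vs Drift: 3+6+1 = 10 for Concept 2, 7 for Drift — Concept 2 by 10–7.
Model W vs Drift: Model W is ranked higher on 3+1+4 = 8 ballots, Drift on 9. Drift wins 9–8.
No design is unbeaten: Concept 2 loses to Model W; Model W loses to Drift; Drift loses to Concept 2. In particular Concept 2 > Drift > Model W > Concept 2 is a majority cycle — no Condorcet winner exists.

none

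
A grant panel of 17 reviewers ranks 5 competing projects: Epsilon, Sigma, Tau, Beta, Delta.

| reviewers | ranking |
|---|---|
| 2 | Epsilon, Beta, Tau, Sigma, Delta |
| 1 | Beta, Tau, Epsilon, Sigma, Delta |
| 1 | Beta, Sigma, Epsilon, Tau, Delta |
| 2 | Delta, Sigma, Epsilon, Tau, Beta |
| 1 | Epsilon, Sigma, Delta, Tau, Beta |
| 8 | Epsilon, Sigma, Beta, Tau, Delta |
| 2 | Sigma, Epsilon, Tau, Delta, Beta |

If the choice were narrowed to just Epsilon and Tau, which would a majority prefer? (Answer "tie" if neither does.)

Epsilon

Ballots ranking Epsilon above Tau: 2 + 1 + 2 + 1 + 8 + 2 = 16.
Ballots ranking Tau above Epsilon: 17 − 16 = 1.
Epsilon wins the head-to-head 16–1.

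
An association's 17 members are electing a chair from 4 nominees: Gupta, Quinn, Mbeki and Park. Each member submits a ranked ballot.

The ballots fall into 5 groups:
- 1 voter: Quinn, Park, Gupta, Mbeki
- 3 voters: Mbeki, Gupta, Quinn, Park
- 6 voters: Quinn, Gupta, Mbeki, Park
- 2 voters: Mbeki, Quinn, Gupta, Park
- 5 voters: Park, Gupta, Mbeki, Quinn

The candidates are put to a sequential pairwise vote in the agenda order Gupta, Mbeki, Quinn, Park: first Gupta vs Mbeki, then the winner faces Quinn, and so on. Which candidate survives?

Quinn

Round 1: Gupta vs Mbeki — 12–5, Gupta advances.
Round 2: Gupta vs Quinn — 8–9, Quinn advances.
Round 3: Quinn vs Park — 12–5, Quinn advances.
Quinn survives the agenda.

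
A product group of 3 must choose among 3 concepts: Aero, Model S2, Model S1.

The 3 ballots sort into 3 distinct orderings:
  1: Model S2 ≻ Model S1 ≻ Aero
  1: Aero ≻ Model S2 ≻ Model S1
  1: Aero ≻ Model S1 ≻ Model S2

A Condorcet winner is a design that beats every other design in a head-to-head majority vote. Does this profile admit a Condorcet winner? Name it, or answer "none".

Head-to-head results (3 engineers):
Aero vs Model S2: Aero wins 2–1.
Aero–Model S1: Aero 2–1.
Model S2 vs Model S1: Model S2 wins 2–1.
Aero beats each of Model S2, Model S1 — Aero is the Condorcet winner.

Aero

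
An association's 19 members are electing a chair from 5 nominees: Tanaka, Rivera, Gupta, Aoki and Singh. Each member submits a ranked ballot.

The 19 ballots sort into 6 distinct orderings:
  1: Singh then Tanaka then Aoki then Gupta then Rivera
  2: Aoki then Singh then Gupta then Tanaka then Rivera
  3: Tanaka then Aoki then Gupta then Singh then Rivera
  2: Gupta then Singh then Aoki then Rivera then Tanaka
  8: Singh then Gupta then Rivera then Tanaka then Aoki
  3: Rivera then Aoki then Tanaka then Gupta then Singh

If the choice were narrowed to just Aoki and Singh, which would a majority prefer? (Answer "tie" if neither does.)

Ballots ranking Aoki above Singh: 2 + 3 + 3 = 8.
Ballots ranking Singh above Aoki: 19 − 8 = 11.
Singh wins the head-to-head 11–8.

Singh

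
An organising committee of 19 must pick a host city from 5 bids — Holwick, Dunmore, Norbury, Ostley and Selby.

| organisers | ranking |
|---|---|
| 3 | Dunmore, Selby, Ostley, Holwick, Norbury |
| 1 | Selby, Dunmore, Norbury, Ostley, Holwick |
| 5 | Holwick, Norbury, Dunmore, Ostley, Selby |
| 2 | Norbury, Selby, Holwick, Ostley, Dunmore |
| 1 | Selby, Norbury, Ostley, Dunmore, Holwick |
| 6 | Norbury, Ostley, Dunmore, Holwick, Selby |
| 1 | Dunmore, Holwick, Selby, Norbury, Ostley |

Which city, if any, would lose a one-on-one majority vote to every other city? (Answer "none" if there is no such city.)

Selby

Pairwise majorities:
Holwick vs Dunmore: Holwick is ranked higher on 5+2 = 7 ballots, Dunmore on 12. Dunmore wins 12–7.
Holwick vs Norbury: Holwick is ranked higher on 3+5+1 = 9 ballots, Norbury on 10. Norbury wins 10–9.
Holwick vs Ostley: Ostley wins 11–8.
Holwick vs Selby: Holwick, 12–7.
Dunmore vs Norbury: Norbury wins 14–5.
Dunmore vs Ostley: Dunmore wins 10–9.
Dunmore–Selby: Dunmore 15–4.
Norbury vs Ostley: 1+5+2+1+6+1 = 16 for Norbury, 3 for Ostley — Norbury by 16–3.
Norbury vs Selby: Norbury preferred on 5+2+6 = 13 ballots; Norbury wins 13–6.
Ostley–Selby: Ostley 11–8.
Selby is beaten in every head-to-head and is the Condorcet loser.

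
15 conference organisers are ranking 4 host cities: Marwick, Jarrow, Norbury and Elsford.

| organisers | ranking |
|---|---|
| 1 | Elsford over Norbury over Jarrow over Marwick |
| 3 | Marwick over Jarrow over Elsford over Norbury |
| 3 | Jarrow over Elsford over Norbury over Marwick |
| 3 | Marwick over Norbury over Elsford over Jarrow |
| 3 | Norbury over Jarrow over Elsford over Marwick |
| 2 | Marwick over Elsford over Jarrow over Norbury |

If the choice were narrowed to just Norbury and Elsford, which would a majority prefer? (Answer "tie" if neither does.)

Elsford

Ballots ranking Norbury above Elsford: 3 + 3 = 6.
Ballots ranking Elsford above Norbury: 15 − 6 = 9.
Elsford wins the head-to-head 9–6.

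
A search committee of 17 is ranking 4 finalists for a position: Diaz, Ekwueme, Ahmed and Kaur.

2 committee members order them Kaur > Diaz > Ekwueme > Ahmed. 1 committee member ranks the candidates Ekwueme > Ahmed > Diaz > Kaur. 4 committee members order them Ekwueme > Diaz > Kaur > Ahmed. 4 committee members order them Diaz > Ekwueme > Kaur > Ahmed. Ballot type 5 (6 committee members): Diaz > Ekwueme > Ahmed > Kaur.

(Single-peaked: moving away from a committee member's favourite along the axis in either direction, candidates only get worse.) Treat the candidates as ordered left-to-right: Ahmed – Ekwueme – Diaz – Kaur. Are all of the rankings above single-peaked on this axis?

yes

Axis positions: Ahmed=1, Ekwueme=2, Diaz=3, Kaur=4.
Ballot type 1 (peak Kaur at position 4): ranking walks positions 4-3-2-1, expanding outward from the peak — single-peaked.
Ballot type 2 (peak Ekwueme at position 2): ranking walks positions 2-1-3-4, expanding outward from the peak — single-peaked.
Ballot type 3 (peak Ekwueme at position 2): ranking walks positions 2-3-4-1, expanding outward from the peak — single-peaked.
Ballot type 4 (peak Diaz at position 3): ranking walks positions 3-2-4-1, expanding outward from the peak — single-peaked.
Ballot type 5 (peak Diaz at position 3): ranking walks positions 3-2-1-4, expanding outward from the peak — single-peaked.
Every ranking is single-peaked on this axis.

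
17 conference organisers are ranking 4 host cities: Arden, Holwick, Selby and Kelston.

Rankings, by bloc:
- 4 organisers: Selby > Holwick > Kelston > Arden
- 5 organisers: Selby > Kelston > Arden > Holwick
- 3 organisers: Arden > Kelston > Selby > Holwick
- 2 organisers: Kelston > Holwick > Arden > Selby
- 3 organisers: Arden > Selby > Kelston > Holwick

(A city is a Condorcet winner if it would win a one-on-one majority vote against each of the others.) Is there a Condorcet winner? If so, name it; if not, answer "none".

Pairwise majorities:
Arden vs Holwick: 11 to 6, Arden.
Arden vs Selby: 8 to 9, Selby.
Arden vs Kelston: Arden is ranked higher on 3+3 = 6 ballots, Kelston on 11. Kelston wins 11–6.
Holwick–Selby: Selby 15–2.
Holwick vs Kelston: 4 to 13, Kelston.
Selby–Kelston: Selby 12–5.
Only Selby has no losses; Selby is the Condorcet winner.

Selby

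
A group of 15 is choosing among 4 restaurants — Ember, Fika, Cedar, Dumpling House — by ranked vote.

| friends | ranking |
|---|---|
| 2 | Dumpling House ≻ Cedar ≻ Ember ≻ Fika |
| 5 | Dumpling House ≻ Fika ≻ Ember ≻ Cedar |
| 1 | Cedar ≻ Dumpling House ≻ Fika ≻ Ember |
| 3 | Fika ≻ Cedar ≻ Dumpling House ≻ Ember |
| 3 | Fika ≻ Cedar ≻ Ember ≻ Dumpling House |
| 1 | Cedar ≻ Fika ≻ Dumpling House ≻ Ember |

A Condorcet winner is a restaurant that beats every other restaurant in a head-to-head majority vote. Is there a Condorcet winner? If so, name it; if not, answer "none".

none

Head-to-head results (15 friends):
Ember vs Fika: Ember preferred on 2 ballots; Fika wins 13–2.
Ember vs Cedar: 5 for Ember, 10 for Cedar — Cedar by 10–5.
Ember vs Dumpling House: 3 for Ember, 12 for Dumpling House — Dumpling House by 12–3.
Fika vs Cedar: 11 to 4, Fika.
Fika vs Dumpling House: Fika preferred on 3+3+1 = 7 ballots; Dumpling House wins 8–7.
Cedar vs Dumpling House: Cedar preferred on 1+3+3+1 = 8 ballots; Cedar wins 8–7.
Every restaurant loses at least once (Ember loses to Fika; Fika loses to Dumpling House; Cedar loses to Fika; Dumpling House loses to Cedar). The majority relation contains the cycle Fika > Cedar > Dumpling House > Fika, so there is no Condorcet winner.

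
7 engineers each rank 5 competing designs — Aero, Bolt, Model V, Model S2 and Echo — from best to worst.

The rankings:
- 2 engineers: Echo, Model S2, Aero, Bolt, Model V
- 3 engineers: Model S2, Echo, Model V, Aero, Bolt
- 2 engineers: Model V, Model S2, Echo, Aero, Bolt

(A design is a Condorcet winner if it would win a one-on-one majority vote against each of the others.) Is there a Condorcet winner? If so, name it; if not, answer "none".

Model S2

Head-to-head results (7 engineers):
Aero vs Bolt: 7 to 0, Aero.
Aero vs Model V: Aero preferred on 2 ballots; Model V wins 5–2.
Aero–Model S2: Model S2 7–0.
Aero–Echo: Echo 7–0.
Bolt vs Model V: Model V, 5–2.
Bolt vs Model S2: 0 to 7, Model S2.
Bolt–Echo: Echo 7–0.
Model V vs Model S2: Model S2 wins 5–2.
Model V–Echo: Echo 5–2.
Model S2 vs Echo: Model S2 wins 5–2.
Model S2 wins every pairwise contest, so Model S2 is the Condorcet winner.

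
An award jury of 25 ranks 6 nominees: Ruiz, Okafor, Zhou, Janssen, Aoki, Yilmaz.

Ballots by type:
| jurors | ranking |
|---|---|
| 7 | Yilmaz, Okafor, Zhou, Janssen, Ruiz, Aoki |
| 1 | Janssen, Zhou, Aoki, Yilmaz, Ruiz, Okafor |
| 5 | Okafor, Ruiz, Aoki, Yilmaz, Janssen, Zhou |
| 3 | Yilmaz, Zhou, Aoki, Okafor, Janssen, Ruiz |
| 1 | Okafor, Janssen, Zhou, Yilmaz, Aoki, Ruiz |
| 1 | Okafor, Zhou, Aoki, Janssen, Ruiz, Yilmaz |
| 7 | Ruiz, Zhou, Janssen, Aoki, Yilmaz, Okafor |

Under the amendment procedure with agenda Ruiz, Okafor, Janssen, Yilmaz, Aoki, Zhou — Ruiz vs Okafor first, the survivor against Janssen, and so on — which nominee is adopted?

Zhou

Round 1: Ruiz vs Okafor — 8–17, Okafor advances.
Round 2: Okafor vs Janssen — 17–8, Okafor advances.
Round 3: Okafor vs Yilmaz — 7–18, Yilmaz advances.
Round 4: Yilmaz vs Aoki — 11–14, Aoki advances.
Round 5: Aoki vs Zhou — 5–20, Zhou advances.
The agenda winner is Zhou.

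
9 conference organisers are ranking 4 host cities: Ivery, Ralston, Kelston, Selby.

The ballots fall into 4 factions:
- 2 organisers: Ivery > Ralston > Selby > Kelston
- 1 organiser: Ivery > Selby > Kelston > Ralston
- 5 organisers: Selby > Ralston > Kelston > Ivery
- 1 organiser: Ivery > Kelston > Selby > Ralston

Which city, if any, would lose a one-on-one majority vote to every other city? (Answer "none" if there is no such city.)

Pairwise majorities:
Ivery–Ralston: Ralston 5–4.
Ivery vs Kelston: 2+1+1 = 4 for Ivery, 5 for Kelston — Kelston by 5–4.
Ivery vs Selby: Ivery preferred on 2+1+1 = 4 ballots; Selby wins 5–4.
Ralston–Kelston: Ralston 7–2.
Ralston vs Selby: Ralston is ranked higher on 2 ballots, Selby on 7. Selby wins 7–2.
Kelston vs Selby: Kelston preferred on 1 ballot; Selby wins 8–1.
Ivery loses to every other city — it is the Condorcet loser.

Ivery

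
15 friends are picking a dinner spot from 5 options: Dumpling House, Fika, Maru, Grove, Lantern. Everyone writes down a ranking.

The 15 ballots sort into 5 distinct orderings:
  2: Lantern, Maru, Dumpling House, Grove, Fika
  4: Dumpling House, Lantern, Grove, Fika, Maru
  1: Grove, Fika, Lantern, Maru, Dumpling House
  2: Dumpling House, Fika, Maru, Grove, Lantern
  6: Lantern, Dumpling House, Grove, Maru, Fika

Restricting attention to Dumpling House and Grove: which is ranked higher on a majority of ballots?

Ballots ranking Dumpling House above Grove: 2 + 4 + 2 + 6 = 14.
Ballots ranking Grove above Dumpling House: 15 − 14 = 1.
Dumpling House wins the head-to-head 14–1.

Dumpling House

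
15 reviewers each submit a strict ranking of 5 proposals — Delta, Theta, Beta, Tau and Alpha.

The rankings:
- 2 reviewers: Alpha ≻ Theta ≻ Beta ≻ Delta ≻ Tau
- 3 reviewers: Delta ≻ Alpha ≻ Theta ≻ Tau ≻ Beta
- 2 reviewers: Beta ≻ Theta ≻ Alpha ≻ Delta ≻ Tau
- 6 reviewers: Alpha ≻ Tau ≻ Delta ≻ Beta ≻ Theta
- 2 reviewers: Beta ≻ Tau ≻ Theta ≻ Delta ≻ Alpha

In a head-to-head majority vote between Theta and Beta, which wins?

Ballots ranking Theta above Beta: 2 + 3 = 5.
Ballots ranking Beta above Theta: 15 − 5 = 10.
Beta wins the head-to-head 10–5.

Beta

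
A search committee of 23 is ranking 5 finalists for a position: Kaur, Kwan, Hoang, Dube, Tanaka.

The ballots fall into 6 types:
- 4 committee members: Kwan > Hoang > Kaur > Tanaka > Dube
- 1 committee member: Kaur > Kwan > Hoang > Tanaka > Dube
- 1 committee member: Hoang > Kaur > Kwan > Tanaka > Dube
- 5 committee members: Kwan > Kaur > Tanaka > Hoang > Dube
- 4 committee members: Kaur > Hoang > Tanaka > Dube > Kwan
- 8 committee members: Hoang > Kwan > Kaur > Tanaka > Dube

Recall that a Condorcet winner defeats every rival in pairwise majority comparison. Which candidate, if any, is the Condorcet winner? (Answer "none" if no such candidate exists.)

Check each pair by majority over 23 ballots:
Kaur vs Kwan: Kaur is ranked higher on 1+1+4 = 6 ballots, Kwan on 17. Kwan wins 17–6.
Kaur vs Hoang: Kaur is ranked higher on 1+5+4 = 10 ballots, Hoang on 13. Hoang wins 13–10.
Kaur vs Dube: Kaur is ranked higher on 4+1+1+5+4+8 = 23 ballots, Dube on 0. Kaur wins 23–0.
Kaur vs Tanaka: Kaur is ranked higher on 4+1+1+5+4+8 = 23 ballots, Tanaka on 0. Kaur wins 23–0.
Kwan vs Hoang: 4+1+5 = 10 for Kwan, 13 for Hoang — Hoang by 13–10.
Kwan vs Dube: 19 to 4, Kwan.
Kwan vs Tanaka: 4+1+1+5+8 = 19 for Kwan, 4 for Tanaka — Kwan by 19–4.
Hoang vs Dube: Hoang preferred on 4+1+1+5+4+8 = 23 ballots; Hoang wins 23–0.
Hoang vs Tanaka: 18 to 5, Hoang.
Dube vs Tanaka: 0 for Dube, 23 for Tanaka — Tanaka by 23–0.
Hoang wins every pairwise contest, so Hoang is the Condorcet winner.

Hoang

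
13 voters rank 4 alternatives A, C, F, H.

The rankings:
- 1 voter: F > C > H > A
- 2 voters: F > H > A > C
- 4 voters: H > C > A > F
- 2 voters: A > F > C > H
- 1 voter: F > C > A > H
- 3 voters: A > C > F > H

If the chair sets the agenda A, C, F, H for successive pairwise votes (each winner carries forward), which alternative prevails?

H

Round 1: A vs C — 7–6, A advances.
Round 2: A vs F — 9–4, A advances.
Round 3: A vs H — 6–7, H advances.
H survives the agenda.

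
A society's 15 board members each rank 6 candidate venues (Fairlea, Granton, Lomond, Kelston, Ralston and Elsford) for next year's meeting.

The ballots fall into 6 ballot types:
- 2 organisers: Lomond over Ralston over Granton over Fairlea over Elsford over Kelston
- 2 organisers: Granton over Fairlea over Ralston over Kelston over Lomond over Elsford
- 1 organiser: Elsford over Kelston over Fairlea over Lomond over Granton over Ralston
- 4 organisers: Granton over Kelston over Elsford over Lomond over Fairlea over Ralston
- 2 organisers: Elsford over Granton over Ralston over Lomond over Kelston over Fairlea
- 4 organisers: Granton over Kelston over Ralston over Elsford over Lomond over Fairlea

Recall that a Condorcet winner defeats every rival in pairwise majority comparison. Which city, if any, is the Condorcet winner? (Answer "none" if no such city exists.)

Granton

Check each pair by majority over 15 ballots:
Fairlea vs Granton: Granton, 14–1.
Fairlea–Lomond: Lomond 12–3.
Fairlea vs Kelston: Kelston, 11–4.
Fairlea–Ralston: Ralston 8–7.
Fairlea vs Elsford: Elsford wins 11–4.
Granton vs Lomond: Granton wins 12–3.
Granton vs Kelston: Granton wins 14–1.
Granton vs Ralston: Granton wins 13–2.
Granton–Elsford: Granton 12–3.
Lomond vs Kelston: Kelston wins 11–4.
Lomond vs Ralston: Ralston wins 8–7.
Lomond vs Elsford: Elsford wins 11–4.
Kelston–Ralston: Kelston 9–6.
Kelston vs Elsford: Kelston, 10–5.
Ralston–Elsford: Ralston 8–7.
Granton beats each of Fairlea, Lomond, Kelston, Ralston, Elsford — Granton is the Condorcet winner.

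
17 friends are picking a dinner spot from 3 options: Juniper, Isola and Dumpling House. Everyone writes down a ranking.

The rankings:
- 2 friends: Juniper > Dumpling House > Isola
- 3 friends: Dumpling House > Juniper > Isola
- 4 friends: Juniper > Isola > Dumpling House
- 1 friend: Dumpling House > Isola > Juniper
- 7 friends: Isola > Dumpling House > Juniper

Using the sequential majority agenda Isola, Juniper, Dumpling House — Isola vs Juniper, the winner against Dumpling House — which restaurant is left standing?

Round 1: Isola vs Juniper — 8–9, Juniper advances.
Round 2: Juniper vs Dumpling House — 6–11, Dumpling House advances.
The agenda winner is Dumpling House.

Dumpling House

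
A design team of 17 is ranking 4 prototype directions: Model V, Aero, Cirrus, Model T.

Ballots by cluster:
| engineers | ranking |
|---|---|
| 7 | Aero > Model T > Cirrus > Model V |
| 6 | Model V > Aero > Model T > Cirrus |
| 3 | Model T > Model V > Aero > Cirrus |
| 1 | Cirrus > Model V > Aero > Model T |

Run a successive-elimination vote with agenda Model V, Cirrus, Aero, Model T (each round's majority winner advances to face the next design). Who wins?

Model T

Round 1: Model V vs Cirrus — 9–8, Model V advances.
Round 2: Model V vs Aero — 10–7, Model V advances.
Round 3: Model V vs Model T — 7–10, Model T advances.
Model T survives the agenda.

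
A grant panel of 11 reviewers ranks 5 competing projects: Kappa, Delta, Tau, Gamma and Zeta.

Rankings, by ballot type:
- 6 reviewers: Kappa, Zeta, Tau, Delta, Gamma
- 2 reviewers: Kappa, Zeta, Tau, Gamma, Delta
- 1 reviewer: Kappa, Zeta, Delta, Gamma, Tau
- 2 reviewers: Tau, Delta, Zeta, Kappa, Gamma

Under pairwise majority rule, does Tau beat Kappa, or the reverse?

Ballots ranking Tau above Kappa: 2.
Ballots ranking Kappa above Tau: 11 − 2 = 9.
Kappa wins the head-to-head 9–2.

Kappa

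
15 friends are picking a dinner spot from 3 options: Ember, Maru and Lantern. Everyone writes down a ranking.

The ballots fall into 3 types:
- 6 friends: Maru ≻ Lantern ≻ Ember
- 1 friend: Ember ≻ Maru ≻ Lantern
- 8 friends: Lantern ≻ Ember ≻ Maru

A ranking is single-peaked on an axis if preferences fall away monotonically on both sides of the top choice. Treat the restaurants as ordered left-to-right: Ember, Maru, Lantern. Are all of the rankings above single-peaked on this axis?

no

Axis positions: Ember=1, Maru=2, Lantern=3.
Type 1 (peak Maru at position 2): ranking walks positions 2-3-1, expanding outward from the peak — single-peaked.
Type 2 (peak Ember at position 1): ranking walks positions 1-2-3, expanding outward from the peak — single-peaked.
Type 3: ranking walks positions 3-1-2; Ember is ranked above Maru even though Maru lies between Ember and the peak Lantern on the axis — preferences dip and rise again. Not single-peaked.
Type 3 violates single-peakedness, so the profile is not single-peaked on this axis.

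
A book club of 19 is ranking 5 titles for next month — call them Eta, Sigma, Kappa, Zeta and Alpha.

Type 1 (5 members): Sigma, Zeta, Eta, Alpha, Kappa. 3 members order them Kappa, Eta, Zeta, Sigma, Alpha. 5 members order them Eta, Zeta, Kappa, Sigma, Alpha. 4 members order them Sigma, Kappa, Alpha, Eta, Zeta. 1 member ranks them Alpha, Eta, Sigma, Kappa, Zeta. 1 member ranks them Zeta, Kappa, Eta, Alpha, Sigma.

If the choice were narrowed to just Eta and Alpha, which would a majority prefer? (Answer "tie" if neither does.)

Ballots ranking Eta above Alpha: 5 + 3 + 5 + 1 = 14.
Ballots ranking Alpha above Eta: 19 − 14 = 5.
Eta wins the head-to-head 14–5.

Eta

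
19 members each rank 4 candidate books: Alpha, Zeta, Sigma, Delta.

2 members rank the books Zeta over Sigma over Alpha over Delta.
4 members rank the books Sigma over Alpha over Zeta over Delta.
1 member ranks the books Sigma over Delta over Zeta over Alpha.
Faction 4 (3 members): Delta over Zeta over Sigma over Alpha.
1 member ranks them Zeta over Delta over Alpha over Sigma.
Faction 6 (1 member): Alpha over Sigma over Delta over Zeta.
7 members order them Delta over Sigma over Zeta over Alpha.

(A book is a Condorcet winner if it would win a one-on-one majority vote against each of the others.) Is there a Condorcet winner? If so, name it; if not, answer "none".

Check each pair by majority over 19 ballots:
Alpha–Zeta: Zeta 14–5.
Alpha–Sigma: Sigma 17–2.
Alpha–Delta: Delta 12–7.
Zeta vs Sigma: Sigma wins 13–6.
Zeta–Delta: Delta 12–7.
Sigma vs Delta: Delta wins 11–8.
Only Delta has no losses; Delta is the Condorcet winner.

Delta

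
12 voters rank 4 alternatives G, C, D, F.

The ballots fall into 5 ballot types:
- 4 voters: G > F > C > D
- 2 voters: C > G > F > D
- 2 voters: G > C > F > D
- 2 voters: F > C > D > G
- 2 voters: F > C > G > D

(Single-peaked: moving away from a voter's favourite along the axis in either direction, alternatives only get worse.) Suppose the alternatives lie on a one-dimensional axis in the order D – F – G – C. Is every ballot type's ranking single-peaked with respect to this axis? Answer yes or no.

Axis positions: D=1, F=2, G=3, C=4.
Ballot type 1 (peak G at position 3): ranking walks positions 3-2-4-1, expanding outward from the peak — single-peaked.
Ballot type 2 (peak C at position 4): ranking walks positions 4-3-2-1, expanding outward from the peak — single-peaked.
Ballot type 3 (peak G at position 3): ranking walks positions 3-4-2-1, expanding outward from the peak — single-peaked.
Ballot type 4: ranking walks positions 2-4-1-3; C is ranked above G even though G lies between C and the peak F on the axis — preferences dip and rise again. Not single-peaked.
Ballot type 5: ranking walks positions 2-4-3-1; C is ranked above G even though G lies between C and the peak F on the axis — preferences dip and rise again. Not single-peaked.
Ballot type 4 violates single-peakedness, so the profile is not single-peaked on this axis.

no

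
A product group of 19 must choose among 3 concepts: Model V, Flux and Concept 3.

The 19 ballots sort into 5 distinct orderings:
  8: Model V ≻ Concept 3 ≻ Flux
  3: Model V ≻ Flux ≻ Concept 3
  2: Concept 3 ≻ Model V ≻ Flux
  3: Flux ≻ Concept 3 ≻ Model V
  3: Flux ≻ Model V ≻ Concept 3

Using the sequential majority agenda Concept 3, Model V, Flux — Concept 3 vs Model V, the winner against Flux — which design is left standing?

Model V

Round 1: Concept 3 vs Model V — 5–14, Model V advances.
Round 2: Model V vs Flux — 13–6, Model V advances.
The agenda winner is Model V.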